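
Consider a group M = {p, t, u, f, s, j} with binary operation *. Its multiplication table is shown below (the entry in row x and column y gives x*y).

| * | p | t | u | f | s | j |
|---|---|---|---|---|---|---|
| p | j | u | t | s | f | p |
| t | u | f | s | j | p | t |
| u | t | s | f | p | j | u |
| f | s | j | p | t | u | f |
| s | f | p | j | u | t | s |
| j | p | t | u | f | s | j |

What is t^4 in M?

t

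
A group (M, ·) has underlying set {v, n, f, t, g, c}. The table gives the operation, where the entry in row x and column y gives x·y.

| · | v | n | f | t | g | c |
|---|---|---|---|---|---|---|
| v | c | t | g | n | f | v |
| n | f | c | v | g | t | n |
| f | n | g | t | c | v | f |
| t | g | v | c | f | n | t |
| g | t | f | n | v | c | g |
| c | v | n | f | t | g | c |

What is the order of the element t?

3

The identity element is c (its row matches the header).
t^1 = t
t^2 = t·t = f
t^3 = f·t = c
The first power of t equal to the identity is t^3, so ord(t) = 3.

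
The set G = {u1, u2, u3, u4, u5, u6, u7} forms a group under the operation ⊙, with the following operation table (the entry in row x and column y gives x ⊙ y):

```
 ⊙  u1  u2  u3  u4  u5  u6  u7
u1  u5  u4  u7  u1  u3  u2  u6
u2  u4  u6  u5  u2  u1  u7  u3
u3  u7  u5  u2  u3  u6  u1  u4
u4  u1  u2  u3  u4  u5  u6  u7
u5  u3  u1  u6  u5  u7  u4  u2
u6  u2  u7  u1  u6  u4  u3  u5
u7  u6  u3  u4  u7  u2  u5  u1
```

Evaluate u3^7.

u4

u3^1 = u3
u3^2 = u3 ⊙ u3 = u2
u3^3 = u2 ⊙ u3 = u5
u3^4 = u5 ⊙ u3 = u6
u3^5 = u6 ⊙ u3 = u1
u3^6 = u1 ⊙ u3 = u7
u3^7 = u7 ⊙ u3 = u4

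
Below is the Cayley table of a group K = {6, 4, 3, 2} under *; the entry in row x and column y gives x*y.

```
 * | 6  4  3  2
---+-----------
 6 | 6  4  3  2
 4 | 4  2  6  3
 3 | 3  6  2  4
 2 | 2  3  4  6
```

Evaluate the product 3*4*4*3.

6

3*4 = 6
6*4 = 4
4*3 = 6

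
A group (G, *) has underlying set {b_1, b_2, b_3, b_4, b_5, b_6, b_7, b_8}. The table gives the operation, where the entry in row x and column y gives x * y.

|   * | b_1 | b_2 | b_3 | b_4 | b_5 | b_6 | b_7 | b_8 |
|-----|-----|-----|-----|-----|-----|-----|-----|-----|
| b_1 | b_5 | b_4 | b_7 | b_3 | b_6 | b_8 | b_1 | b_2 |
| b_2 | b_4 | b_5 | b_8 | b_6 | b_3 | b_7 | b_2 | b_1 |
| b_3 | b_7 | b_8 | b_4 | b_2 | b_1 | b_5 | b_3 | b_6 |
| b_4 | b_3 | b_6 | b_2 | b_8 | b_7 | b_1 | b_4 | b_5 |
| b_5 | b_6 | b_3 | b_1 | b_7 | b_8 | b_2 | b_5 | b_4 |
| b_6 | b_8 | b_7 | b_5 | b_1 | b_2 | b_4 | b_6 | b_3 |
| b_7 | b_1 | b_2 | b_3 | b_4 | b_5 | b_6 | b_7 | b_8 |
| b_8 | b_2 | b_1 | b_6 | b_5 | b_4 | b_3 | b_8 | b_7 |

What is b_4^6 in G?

b_4^1 = b_4
b_4^2 = b_4 * b_4 = b_8
b_4^3 = b_8 * b_4 = b_5
b_4^4 = b_5 * b_4 = b_7
b_4^5 = b_7 * b_4 = b_4
b_4^6 = b_4 * b_4 = b_8

b_8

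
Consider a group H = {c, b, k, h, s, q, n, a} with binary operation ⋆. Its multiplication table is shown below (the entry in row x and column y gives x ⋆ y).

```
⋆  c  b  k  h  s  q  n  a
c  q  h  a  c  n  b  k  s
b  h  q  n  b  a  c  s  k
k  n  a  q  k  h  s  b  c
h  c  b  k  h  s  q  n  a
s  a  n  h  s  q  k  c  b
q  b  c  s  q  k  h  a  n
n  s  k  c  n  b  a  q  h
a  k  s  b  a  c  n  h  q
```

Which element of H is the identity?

The identity e satisfies e ⋆ x = x for all x, so its row in the table reproduces the column headers.
Row h reads: c, b, k, h, s, q, n, a — exactly the header order. So h is the identity.

h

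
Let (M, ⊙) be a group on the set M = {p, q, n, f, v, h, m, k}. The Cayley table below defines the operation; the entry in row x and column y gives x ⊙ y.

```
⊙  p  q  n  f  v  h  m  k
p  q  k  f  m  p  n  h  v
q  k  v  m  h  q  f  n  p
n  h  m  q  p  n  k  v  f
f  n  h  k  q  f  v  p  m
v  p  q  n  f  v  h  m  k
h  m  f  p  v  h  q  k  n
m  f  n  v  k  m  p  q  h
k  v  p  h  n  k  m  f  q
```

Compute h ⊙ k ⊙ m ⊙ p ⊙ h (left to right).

n

h ⊙ k = n
n ⊙ m = v
v ⊙ p = p
p ⊙ h = n
(Structurally, M here is isomorphic to the quaternion group Q_8.)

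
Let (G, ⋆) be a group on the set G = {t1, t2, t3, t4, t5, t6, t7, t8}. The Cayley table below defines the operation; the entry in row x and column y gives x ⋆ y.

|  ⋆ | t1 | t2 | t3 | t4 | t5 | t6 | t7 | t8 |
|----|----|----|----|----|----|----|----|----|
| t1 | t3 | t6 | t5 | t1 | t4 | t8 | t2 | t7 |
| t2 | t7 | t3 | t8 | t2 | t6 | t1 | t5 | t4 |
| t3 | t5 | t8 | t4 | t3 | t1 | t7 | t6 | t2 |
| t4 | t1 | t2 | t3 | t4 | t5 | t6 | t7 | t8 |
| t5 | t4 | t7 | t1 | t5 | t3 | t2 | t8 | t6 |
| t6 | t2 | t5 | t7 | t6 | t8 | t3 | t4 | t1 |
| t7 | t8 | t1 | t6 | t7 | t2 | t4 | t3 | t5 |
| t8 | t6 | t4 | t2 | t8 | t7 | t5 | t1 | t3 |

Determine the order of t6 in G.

The identity element is t4 (its row matches the header).
t6^1 = t6
t6^2 = t6 ⋆ t6 = t3
t6^3 = t3 ⋆ t6 = t7
t6^4 = t7 ⋆ t6 = t4
The first power of t6 equal to the identity is t6^4, so ord(t6) = 4.

4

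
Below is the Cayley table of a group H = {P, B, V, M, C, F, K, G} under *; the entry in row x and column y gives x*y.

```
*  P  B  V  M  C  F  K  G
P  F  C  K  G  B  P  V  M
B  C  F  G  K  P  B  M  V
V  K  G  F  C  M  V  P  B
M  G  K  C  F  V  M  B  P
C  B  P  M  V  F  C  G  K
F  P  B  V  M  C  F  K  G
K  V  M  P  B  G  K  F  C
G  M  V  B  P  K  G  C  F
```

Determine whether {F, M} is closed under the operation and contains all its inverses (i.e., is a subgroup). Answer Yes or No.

Yes

{F, M} contains the identity F.
Checking products: every product of two elements of {F, M} (read from the table) lies in {F, M}, so the set is closed.
In a finite group, a nonempty closed subset is a subgroup. So {F, M} ≤ H.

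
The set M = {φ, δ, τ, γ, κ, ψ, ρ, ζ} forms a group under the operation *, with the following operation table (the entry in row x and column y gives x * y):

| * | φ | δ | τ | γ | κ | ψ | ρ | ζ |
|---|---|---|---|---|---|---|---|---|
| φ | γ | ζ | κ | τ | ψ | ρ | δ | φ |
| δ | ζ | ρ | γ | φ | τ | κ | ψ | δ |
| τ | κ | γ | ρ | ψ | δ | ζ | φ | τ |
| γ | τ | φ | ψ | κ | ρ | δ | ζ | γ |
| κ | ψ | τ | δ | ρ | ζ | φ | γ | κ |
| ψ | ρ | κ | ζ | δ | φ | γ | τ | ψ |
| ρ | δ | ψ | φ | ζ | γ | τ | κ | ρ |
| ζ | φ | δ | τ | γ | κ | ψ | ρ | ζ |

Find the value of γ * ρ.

ζ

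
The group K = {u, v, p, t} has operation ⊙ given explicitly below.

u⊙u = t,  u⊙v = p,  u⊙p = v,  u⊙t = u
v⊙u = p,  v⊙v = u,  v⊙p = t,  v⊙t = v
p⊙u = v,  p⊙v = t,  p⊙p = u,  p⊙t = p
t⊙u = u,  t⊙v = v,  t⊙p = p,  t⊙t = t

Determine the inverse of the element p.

First locate the identity: row t matches the header, so t is the identity.
Scan row p for t: p ⊙ v = t. Hence p^(-1) = v.

v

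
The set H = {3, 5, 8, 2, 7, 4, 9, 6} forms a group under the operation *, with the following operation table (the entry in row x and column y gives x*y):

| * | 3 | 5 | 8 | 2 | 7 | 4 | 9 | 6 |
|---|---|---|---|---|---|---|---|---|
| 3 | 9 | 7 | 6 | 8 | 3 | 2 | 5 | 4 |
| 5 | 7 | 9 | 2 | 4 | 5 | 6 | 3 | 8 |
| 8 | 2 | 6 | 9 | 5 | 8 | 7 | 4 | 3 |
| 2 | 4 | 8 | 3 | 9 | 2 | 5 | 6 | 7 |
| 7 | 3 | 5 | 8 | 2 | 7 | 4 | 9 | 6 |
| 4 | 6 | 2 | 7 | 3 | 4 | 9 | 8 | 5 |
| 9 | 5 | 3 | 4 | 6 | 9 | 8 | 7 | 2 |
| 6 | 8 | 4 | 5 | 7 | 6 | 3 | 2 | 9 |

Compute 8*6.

3

Read row 8, column 6: 8*6 = 3.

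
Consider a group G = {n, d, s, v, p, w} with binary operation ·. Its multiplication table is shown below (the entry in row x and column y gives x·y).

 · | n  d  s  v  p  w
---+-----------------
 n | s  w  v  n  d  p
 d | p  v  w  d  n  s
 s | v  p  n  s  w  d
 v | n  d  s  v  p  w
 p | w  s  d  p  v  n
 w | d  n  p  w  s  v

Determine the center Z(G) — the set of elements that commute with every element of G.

{v}

An element z is central iff its row equals its column in the table.
For s: s·p = w ≠ d = p·s, so s ∉ Z.
Checking each element this way leaves Z(G) = {v}.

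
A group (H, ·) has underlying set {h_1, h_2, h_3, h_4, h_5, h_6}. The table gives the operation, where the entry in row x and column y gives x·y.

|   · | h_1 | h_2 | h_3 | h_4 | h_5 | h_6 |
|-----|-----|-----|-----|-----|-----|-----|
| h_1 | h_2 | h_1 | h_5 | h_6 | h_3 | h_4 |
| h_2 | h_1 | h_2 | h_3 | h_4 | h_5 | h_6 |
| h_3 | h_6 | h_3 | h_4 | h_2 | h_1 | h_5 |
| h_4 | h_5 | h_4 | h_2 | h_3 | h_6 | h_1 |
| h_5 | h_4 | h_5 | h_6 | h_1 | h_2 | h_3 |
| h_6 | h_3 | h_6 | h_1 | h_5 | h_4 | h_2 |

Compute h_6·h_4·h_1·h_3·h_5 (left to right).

h_5

h_6·h_4 = h_5
h_5·h_1 = h_4
h_4·h_3 = h_2
h_2·h_5 = h_5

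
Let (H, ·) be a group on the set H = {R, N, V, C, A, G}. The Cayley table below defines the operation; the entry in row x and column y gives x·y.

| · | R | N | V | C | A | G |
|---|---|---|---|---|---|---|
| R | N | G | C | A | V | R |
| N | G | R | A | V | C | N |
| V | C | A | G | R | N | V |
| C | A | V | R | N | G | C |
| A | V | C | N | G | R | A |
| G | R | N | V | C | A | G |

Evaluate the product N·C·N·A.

N·C = V
V·N = A
A·A = R

R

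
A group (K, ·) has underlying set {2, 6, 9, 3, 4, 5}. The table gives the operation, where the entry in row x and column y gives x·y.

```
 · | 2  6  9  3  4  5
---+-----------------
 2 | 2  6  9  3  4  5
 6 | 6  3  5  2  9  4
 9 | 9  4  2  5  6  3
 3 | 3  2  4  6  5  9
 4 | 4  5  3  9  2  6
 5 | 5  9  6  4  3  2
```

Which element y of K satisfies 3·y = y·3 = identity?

First locate the identity: row 2 matches the header, so 2 is the identity.
Scan row 3 for 2: 3·6 = 2. Hence 3^(-1) = 6.
(Structurally, K here is isomorphic to the symmetric group S_3.)

6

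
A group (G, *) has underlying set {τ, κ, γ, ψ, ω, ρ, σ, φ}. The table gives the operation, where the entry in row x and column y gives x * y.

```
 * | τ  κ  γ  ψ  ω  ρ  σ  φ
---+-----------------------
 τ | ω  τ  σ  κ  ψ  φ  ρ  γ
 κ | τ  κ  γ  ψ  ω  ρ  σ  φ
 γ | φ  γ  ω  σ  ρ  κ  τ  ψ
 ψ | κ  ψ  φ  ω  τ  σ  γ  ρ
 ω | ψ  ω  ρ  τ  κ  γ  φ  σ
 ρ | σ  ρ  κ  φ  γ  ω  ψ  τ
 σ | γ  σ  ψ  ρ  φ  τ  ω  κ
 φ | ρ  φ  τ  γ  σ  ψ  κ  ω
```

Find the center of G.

An element z is central iff its row equals its column in the table.
For ψ: ψ * ρ = σ ≠ φ = ρ * ψ, so ψ ∉ Z.
Checking each element this way leaves Z(G) = {κ, ω}.
(Structurally, G here is isomorphic to the quaternion group Q_8.)

{κ, ω}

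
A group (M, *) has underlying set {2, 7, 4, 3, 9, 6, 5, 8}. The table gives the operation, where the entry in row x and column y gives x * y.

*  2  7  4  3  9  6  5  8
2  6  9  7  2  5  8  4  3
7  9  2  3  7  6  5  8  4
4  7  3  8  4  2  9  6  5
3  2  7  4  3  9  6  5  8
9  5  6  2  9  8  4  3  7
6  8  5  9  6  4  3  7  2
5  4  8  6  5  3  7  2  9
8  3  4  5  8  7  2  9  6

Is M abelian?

Check whether the table is symmetric across its main diagonal.
Every entry (row x, col y) equals the entry (row y, col x), so M is abelian.
(In fact M ≅ the cyclic group Z_8.)

Yes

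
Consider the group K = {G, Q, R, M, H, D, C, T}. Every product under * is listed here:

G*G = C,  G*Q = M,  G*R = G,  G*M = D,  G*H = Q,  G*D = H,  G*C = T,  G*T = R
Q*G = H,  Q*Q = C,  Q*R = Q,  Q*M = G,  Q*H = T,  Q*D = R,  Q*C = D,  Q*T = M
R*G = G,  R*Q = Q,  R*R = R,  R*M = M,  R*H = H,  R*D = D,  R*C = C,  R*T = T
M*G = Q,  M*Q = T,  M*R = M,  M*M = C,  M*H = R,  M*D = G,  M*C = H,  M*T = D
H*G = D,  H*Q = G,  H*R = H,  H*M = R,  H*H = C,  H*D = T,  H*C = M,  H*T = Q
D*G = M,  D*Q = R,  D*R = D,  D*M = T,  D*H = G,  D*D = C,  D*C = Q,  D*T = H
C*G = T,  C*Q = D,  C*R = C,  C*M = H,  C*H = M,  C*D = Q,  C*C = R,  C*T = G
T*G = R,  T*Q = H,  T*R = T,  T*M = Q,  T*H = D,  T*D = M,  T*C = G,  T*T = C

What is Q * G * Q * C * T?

C

Q * G = H
H * Q = G
G * C = T
T * T = C
(Structurally, K here is isomorphic to the quaternion group Q_8.)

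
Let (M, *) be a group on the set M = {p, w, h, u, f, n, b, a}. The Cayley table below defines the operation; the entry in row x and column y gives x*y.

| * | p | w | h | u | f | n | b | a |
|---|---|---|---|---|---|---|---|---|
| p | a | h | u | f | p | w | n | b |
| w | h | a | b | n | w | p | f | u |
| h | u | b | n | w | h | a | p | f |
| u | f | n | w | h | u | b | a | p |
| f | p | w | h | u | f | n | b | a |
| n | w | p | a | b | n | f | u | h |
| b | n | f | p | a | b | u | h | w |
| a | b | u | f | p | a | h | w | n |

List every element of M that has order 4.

Identity is f. Compute the order of each non-identity element by repeated multiplication:
  p: p → a → b → n → w → h → u → f  (order 8)
  w: w → a → u → n → p → h → b → f  (order 8)
  h: h → n → a → f  (order 4)
  u: u → h → w → n → b → a → p → f  (order 8)
  n: n → f  (order 2)
  b: b → h → p → n → u → a → w → f  (order 8)
  a: a → n → h → f  (order 4)
Elements of order 4: {a, h}.

{a, h}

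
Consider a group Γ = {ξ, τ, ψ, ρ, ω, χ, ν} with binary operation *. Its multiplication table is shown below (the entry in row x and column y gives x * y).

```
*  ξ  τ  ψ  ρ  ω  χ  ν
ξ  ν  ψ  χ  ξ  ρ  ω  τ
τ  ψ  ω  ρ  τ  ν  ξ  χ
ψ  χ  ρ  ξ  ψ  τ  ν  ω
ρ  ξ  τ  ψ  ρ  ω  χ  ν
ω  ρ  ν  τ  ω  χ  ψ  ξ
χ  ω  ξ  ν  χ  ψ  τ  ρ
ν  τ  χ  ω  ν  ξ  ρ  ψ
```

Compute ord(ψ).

7

The identity element is ρ (its row matches the header).
ψ^1 = ψ
ψ^2 = ψ * ψ = ξ
ψ^3 = ξ * ψ = χ
ψ^4 = χ * ψ = ν
ψ^5 = ν * ψ = ω
ψ^6 = ω * ψ = τ
ψ^7 = τ * ψ = ρ
The first power of ψ equal to the identity is ψ^7, so ord(ψ) = 7.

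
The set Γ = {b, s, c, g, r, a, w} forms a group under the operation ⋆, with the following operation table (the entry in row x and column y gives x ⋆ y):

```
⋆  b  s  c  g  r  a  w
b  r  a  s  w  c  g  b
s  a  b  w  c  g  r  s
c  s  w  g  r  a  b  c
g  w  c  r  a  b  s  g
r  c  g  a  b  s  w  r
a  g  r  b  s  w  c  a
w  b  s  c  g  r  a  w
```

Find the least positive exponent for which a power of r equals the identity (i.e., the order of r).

The identity element is w (its row matches the header).
r^1 = r
r^2 = r ⋆ r = s
r^3 = s ⋆ r = g
r^4 = g ⋆ r = b
r^5 = b ⋆ r = c
r^6 = c ⋆ r = a
r^7 = a ⋆ r = w
The first power of r equal to the identity is r^7, so ord(r) = 7.

7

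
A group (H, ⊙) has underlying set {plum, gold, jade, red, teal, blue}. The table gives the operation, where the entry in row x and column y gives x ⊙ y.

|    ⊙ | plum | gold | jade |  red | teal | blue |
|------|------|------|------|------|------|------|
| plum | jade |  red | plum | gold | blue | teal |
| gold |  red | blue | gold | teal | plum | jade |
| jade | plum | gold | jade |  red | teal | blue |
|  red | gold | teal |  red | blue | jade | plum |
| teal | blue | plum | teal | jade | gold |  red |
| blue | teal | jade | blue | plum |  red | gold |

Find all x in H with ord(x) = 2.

Identity is jade. Compute the order of each non-identity element by repeated multiplication:
  plum: plum → jade  (order 2)
  gold: gold → blue → jade  (order 3)
  red: red → blue → plum → gold → teal → jade  (order 6)
  teal: teal → gold → plum → blue → red → jade  (order 6)
  blue: blue → gold → jade  (order 3)
Elements of order 2: {plum}.

{plum}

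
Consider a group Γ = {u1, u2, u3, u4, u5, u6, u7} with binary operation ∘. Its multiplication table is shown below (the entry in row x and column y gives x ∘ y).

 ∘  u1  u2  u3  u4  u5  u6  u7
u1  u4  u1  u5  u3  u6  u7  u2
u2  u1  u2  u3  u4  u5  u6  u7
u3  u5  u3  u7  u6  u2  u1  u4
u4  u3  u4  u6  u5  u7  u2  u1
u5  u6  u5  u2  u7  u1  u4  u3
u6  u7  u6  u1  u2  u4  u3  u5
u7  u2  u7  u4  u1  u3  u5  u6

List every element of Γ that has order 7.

Identity is u2. Compute the order of each non-identity element by repeated multiplication:
  u1: u1 → u4 → u3 → u5 → u6 → u7 → u2  (order 7)
  u3: u3 → u7 → u4 → u6 → u1 → u5 → u2  (order 7)
  u4: u4 → u5 → u7 → u1 → u3 → u6 → u2  (order 7)
  u5: u5 → u1 → u6 → u4 → u7 → u3 → u2  (order 7)
  u6: u6 → u3 → u1 → u7 → u5 → u4 → u2  (order 7)
  u7: u7 → u6 → u5 → u3 → u4 → u1 → u2  (order 7)
Elements of order 7: {u1, u3, u4, u5, u6, u7}.

{u1, u3, u4, u5, u6, u7}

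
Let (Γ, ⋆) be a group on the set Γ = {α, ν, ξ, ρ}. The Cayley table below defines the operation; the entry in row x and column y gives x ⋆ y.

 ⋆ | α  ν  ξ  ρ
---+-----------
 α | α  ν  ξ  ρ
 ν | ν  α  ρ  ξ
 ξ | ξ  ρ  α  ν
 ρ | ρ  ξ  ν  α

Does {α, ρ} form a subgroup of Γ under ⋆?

{α, ρ} contains the identity α.
Checking products: every product of two elements of {α, ρ} (read from the table) lies in {α, ρ}, so the set is closed.
In a finite group, a nonempty closed subset is a subgroup. So {α, ρ} ≤ Γ.

Yes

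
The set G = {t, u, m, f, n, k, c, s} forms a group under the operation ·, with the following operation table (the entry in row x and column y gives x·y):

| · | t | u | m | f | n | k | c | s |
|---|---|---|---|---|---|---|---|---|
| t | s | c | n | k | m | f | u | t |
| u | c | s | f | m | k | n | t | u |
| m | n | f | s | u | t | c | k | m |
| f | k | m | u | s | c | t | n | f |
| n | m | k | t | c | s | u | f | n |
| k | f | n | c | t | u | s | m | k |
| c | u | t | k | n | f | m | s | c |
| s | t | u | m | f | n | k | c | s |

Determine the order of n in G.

2

The identity element is s (its row matches the header).
n^1 = n
n^2 = n·n = s
The first power of n equal to the identity is n^2, so ord(n) = 2.
(Structurally, G here is isomorphic to the elementary abelian group (Z_2)^3.)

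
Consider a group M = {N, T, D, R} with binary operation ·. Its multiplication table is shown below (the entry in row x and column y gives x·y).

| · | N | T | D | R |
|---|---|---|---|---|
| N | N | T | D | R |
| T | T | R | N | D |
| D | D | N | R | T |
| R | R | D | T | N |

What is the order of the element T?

The identity element is N (its row matches the header).
T^1 = T
T^2 = T·T = R
T^3 = R·T = D
T^4 = D·T = N
The first power of T equal to the identity is T^4, so ord(T) = 4.

4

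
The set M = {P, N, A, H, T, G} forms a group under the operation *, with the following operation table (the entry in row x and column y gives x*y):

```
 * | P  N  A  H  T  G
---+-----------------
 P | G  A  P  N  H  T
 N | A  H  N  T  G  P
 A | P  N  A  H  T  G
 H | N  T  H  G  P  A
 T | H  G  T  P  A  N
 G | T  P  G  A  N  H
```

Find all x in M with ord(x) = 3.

Identity is A. Compute the order of each non-identity element by repeated multiplication:
  P: P → G → T → H → N → A  (order 6)
  N: N → H → T → G → P → A  (order 6)
  H: H → G → A  (order 3)
  T: T → A  (order 2)
  G: G → H → A  (order 3)
Elements of order 3: {G, H}.

{G, H}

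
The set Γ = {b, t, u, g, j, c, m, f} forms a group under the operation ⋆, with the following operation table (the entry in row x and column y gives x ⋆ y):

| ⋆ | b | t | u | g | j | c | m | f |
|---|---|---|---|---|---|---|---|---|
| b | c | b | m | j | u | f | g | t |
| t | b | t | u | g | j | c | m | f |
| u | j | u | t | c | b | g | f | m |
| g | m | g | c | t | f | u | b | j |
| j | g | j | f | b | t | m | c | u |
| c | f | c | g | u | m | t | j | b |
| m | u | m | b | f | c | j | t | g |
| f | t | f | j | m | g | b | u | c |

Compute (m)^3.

m^1 = m
m^2 = m ⋆ m = t
m^3 = t ⋆ m = m

m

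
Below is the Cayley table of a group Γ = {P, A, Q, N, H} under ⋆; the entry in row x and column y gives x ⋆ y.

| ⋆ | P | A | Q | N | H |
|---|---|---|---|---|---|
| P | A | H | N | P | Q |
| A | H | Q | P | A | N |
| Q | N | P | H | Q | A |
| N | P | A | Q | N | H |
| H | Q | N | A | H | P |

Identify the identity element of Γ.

The identity e satisfies e ⋆ x = x for all x, so its row in the table reproduces the column headers.
Row N reads: P, A, Q, N, H — exactly the header order. So N is the identity.

N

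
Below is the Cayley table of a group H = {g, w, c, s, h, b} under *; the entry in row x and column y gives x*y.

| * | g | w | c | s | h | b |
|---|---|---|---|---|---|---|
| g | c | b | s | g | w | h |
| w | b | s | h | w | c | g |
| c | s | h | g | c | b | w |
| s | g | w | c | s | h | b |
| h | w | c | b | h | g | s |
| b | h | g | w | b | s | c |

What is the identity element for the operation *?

The identity e satisfies e*x = x for all x, so its row in the table reproduces the column headers.
Row s reads: g, w, c, s, h, b — exactly the header order. So s is the identity.

s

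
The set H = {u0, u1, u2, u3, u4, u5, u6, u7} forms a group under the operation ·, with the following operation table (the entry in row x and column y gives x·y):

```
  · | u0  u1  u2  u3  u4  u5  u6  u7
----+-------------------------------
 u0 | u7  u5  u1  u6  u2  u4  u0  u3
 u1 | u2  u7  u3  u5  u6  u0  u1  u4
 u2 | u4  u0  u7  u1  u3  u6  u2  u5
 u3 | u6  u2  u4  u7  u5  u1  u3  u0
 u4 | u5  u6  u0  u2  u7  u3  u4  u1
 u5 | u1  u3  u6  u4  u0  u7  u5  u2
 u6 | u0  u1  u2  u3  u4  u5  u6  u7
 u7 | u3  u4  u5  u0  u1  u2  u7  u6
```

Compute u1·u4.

Read row u1, column u4: u1·u4 = u6.

u6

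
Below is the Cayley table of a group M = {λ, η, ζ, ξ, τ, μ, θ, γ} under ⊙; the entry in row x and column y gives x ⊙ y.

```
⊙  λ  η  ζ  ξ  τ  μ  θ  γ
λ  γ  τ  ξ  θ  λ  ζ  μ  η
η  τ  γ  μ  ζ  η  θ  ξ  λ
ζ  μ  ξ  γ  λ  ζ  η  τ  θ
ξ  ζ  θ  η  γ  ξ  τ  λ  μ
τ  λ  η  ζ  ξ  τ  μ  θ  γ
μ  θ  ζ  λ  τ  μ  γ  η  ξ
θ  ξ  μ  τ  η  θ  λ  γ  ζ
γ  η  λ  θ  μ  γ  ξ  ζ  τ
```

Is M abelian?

η ⊙ θ = ξ but θ ⊙ η = μ.
Since η and θ do not commute, M is not abelian.

No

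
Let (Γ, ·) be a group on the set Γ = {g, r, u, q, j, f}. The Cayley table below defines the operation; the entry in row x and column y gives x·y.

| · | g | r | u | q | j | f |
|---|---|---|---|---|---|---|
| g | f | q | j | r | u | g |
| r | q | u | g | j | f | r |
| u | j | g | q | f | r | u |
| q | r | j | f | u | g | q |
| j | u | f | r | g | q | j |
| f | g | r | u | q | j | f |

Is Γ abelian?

Check whether the table is symmetric across its main diagonal.
Every entry (row x, col y) equals the entry (row y, col x), so Γ is abelian.

Yes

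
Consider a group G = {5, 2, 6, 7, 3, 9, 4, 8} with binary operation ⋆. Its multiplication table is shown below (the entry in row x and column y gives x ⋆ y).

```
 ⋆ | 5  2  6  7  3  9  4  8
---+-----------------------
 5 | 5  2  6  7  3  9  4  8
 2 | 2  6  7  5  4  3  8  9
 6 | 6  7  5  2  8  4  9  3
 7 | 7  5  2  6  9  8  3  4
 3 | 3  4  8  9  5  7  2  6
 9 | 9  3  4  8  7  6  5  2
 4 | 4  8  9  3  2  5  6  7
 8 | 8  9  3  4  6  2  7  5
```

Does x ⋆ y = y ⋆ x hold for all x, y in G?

Yes

Check whether the table is symmetric across its main diagonal.
Every entry (row x, col y) equals the entry (row y, col x), so G is abelian.
(In fact G ≅ Z_2 x Z_4.)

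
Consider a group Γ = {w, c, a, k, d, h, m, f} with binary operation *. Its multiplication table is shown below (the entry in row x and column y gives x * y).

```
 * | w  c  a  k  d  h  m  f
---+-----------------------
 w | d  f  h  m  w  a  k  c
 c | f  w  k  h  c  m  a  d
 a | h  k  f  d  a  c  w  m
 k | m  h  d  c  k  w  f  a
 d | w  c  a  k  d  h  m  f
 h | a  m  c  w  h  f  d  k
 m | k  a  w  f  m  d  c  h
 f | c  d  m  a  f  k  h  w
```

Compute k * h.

w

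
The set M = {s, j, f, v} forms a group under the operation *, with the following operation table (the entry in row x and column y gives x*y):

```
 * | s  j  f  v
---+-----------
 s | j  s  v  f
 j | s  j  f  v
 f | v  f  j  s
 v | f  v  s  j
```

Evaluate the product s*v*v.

s

s*v = f
f*v = s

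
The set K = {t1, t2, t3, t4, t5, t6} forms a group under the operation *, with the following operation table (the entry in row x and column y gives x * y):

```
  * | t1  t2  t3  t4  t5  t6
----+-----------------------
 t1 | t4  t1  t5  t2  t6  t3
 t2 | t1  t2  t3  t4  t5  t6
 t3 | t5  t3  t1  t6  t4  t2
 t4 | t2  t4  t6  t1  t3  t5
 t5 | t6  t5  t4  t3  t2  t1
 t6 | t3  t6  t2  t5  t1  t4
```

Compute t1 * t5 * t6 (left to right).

t4

t1 * t5 = t6
t6 * t6 = t4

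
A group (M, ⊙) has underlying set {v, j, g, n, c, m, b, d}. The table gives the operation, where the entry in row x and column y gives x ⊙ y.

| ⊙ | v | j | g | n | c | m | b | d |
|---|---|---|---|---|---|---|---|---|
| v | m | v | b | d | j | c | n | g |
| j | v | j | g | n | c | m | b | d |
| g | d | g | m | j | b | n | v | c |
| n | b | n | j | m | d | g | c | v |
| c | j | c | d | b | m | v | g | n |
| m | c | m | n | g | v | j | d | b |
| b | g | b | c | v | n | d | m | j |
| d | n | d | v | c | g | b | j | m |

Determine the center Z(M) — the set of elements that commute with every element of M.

{j, m}

An element z is central iff its row equals its column in the table.
For b: b ⊙ c = n ≠ g = c ⊙ b, so b ∉ Z.
Checking each element this way leaves Z(M) = {j, m}.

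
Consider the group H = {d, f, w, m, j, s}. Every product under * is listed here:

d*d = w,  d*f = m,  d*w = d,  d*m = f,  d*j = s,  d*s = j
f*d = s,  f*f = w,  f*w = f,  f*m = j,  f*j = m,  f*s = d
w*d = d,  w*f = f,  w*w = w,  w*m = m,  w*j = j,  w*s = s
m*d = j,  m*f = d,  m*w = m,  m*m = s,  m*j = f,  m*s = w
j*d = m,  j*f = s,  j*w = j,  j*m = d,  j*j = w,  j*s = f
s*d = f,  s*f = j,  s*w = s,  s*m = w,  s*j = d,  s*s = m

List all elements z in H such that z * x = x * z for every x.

An element z is central iff its row equals its column in the table.
For d: d * s = j ≠ f = s * d, so d ∉ Z.
Checking each element this way leaves Z(H) = {w}.

{w}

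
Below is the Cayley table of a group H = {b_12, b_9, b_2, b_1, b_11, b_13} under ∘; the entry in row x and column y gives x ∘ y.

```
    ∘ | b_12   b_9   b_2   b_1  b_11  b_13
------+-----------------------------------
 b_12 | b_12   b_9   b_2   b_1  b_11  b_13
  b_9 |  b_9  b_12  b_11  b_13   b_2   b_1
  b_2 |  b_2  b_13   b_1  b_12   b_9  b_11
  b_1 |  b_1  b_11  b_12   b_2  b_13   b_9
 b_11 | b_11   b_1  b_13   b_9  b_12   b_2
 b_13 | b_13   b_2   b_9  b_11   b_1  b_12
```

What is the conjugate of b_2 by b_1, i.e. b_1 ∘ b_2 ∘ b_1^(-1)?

The identity is b_12. In row b_1, the entry b_12 sits in column b_2, so b_1^(-1) = b_2.
b_1 ∘ b_2 = b_12
b_12 ∘ b_2 = b_2

b_2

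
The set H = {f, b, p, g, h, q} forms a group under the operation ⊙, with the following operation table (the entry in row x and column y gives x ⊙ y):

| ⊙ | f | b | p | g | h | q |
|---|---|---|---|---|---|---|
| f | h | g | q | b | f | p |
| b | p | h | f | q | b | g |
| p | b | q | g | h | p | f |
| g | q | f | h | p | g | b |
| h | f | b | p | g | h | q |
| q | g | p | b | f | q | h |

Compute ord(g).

The identity element is h (its row matches the header).
g^1 = g
g^2 = g ⊙ g = p
g^3 = p ⊙ g = h
The first power of g equal to the identity is g^3, so ord(g) = 3.

3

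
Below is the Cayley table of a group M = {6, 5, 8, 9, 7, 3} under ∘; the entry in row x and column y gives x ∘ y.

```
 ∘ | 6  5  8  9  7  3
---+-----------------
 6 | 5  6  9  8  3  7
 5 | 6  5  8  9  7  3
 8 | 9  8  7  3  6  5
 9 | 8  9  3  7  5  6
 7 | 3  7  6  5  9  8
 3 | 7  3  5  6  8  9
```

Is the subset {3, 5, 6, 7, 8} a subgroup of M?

No

8 ∘ 6 = 9, which is not in {3, 5, 6, 7, 8}.
The subset is not closed under ∘, so it is not a subgroup.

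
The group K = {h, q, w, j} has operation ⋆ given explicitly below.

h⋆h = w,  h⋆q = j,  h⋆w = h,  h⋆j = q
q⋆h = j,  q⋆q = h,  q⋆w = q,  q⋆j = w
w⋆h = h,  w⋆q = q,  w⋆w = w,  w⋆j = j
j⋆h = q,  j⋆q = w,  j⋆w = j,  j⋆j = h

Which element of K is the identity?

The identity e satisfies e ⋆ x = x for all x, so its row in the table reproduces the column headers.
Row w reads: h, q, w, j — exactly the header order. So w is the identity.

w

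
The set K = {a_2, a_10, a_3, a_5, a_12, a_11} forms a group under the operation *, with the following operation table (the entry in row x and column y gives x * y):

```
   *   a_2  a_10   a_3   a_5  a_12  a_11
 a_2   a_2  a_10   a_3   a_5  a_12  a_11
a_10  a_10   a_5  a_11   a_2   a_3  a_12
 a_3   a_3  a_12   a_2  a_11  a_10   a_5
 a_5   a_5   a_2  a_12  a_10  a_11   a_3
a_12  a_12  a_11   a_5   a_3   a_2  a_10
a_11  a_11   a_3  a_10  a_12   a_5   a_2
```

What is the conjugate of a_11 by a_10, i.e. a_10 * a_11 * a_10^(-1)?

The identity is a_2. In row a_10, the entry a_2 sits in column a_5, so a_10^(-1) = a_5.
a_10 * a_11 = a_12
a_12 * a_5 = a_3
(Structurally, K here is isomorphic to the symmetric group S_3.)

a_3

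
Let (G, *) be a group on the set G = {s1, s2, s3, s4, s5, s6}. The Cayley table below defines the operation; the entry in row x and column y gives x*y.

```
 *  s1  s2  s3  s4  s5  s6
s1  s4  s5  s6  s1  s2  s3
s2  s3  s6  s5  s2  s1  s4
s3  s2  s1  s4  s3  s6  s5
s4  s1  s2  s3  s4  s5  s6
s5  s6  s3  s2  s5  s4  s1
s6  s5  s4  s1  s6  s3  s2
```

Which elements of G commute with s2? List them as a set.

Compare row s2 with column s2 entry by entry.
s6*s2 = s4 = s2*s6, so s6 commutes with s2.
s3*s2 = s1 but s2*s3 = s5, so s3 does not.
Collecting the elements that commute with s2: C(s2) = {s2, s4, s6}.
(Structurally, G here is isomorphic to the symmetric group S_3.)

{s2, s4, s6}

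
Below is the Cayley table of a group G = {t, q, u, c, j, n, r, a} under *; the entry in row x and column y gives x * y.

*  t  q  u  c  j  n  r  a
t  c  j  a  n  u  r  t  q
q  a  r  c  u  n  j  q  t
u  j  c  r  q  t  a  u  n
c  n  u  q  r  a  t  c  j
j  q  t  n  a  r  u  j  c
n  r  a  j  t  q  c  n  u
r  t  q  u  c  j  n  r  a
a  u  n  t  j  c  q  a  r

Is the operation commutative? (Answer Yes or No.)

n * q = a but q * n = j.
Since n and q do not commute, G is not abelian.

No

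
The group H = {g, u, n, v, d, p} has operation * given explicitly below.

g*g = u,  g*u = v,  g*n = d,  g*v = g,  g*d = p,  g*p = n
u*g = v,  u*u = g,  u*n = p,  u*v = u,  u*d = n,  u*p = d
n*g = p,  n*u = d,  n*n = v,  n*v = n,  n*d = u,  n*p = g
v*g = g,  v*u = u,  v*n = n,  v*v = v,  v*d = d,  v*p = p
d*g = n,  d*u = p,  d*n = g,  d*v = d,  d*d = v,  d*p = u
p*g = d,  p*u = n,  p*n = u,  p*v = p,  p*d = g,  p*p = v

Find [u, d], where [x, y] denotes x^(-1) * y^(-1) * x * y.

Identity is v; from the table u^(-1) = g and d^(-1) = d.
g * d = p
p * u = n
n * d = u

u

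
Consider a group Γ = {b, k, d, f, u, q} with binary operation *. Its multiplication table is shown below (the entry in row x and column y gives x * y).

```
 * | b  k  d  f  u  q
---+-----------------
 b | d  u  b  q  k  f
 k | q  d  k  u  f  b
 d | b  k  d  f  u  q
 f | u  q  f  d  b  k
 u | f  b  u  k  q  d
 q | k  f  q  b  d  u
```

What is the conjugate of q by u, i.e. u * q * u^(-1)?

The identity is d. In row u, the entry d sits in column q, so u^(-1) = q.
u * q = d
d * q = q

q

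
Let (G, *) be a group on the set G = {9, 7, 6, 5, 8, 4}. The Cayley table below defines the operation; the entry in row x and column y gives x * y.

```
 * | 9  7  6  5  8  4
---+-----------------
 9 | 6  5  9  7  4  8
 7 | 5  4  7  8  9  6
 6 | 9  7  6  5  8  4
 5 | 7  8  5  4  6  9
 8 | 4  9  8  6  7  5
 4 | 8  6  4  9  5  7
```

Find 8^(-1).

First locate the identity: row 6 matches the header, so 6 is the identity.
Scan row 8 for 6: 8 * 5 = 6. Hence 8^(-1) = 5.

5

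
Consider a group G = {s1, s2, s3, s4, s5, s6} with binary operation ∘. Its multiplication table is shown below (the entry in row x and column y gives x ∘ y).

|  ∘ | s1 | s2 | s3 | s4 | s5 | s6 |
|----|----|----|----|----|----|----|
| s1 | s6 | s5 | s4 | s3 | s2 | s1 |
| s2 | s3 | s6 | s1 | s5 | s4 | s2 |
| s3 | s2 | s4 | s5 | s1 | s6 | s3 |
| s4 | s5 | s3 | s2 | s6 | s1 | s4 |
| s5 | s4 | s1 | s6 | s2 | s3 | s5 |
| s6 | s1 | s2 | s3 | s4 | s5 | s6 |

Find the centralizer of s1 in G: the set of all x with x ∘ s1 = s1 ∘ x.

Compare row s1 with column s1 entry by entry.
s3 ∘ s1 = s2 but s1 ∘ s3 = s4, so s3 does not.
Collecting the elements that commute with s1: C(s1) = {s1, s6}.
(Structurally, G here is isomorphic to the symmetric group S_3.)

{s1, s6}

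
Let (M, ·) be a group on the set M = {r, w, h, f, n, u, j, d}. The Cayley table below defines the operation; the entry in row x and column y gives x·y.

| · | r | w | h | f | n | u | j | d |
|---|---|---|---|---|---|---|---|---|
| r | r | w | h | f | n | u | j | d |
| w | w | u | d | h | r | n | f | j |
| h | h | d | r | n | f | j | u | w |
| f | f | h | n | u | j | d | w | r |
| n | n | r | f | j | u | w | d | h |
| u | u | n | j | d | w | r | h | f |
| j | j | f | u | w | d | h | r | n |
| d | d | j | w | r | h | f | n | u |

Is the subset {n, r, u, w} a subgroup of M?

{n, r, u, w} contains the identity r.
Checking products: every product of two elements of {n, r, u, w} (read from the table) lies in {n, r, u, w}, so the set is closed.
In a finite group, a nonempty closed subset is a subgroup. So {n, r, u, w} ≤ M.

Yes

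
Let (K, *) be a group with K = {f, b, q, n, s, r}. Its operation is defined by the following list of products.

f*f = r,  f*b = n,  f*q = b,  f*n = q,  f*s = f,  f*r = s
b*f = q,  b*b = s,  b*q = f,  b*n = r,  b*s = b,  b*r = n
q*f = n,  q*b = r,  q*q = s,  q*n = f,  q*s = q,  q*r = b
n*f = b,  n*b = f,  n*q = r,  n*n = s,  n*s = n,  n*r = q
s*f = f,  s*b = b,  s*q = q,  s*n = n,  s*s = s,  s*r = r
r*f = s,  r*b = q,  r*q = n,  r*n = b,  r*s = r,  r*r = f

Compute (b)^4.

s

b^1 = b
b^2 = b * b = s
b^3 = s * b = b
b^4 = b * b = s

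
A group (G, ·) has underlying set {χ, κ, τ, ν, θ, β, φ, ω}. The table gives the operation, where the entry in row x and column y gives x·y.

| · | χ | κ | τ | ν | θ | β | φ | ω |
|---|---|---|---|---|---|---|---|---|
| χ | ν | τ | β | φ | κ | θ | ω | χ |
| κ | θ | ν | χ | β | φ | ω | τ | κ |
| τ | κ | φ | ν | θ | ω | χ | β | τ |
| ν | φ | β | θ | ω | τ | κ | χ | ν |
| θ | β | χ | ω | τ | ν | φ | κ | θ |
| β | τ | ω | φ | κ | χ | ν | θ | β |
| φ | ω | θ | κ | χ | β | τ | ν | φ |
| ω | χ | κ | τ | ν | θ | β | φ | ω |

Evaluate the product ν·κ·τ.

ν·κ = β
β·τ = φ

φ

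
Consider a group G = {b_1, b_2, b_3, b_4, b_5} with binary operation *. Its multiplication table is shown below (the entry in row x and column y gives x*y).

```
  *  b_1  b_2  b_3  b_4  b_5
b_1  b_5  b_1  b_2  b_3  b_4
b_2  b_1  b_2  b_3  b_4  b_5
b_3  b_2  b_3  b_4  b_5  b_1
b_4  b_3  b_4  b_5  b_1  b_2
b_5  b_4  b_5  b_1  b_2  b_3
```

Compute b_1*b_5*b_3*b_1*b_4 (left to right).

b_1

b_1*b_5 = b_4
b_4*b_3 = b_5
b_5*b_1 = b_4
b_4*b_4 = b_1
(Structurally, G here is isomorphic to the cyclic group Z_5.)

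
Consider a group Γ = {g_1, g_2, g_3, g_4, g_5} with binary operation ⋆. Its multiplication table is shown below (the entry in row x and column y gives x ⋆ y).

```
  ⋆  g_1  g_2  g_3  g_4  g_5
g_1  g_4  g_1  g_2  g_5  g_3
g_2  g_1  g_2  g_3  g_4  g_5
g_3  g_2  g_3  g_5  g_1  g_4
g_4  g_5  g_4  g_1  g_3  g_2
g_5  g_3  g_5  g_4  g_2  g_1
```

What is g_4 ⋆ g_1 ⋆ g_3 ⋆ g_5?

g_4 ⋆ g_1 = g_5
g_5 ⋆ g_3 = g_4
g_4 ⋆ g_5 = g_2

g_2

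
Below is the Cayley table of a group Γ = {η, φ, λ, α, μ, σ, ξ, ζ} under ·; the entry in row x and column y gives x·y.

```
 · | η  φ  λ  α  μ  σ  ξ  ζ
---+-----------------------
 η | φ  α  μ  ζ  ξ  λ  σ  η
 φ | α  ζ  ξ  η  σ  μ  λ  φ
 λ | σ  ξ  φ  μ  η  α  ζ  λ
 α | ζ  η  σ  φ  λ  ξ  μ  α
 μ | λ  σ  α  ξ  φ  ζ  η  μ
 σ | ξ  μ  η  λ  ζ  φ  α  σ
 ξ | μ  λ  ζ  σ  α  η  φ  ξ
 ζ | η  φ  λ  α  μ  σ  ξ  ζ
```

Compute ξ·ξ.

Read row ξ, column ξ: ξ·ξ = φ.

φ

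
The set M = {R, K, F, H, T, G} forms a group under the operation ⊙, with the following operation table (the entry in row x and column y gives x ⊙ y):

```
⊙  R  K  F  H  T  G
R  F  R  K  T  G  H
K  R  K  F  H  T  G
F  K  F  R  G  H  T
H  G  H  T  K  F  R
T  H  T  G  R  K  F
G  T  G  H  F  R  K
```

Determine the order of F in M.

3

The identity element is K (its row matches the header).
F^1 = F
F^2 = F ⊙ F = R
F^3 = R ⊙ F = K
The first power of F equal to the identity is F^3, so ord(F) = 3.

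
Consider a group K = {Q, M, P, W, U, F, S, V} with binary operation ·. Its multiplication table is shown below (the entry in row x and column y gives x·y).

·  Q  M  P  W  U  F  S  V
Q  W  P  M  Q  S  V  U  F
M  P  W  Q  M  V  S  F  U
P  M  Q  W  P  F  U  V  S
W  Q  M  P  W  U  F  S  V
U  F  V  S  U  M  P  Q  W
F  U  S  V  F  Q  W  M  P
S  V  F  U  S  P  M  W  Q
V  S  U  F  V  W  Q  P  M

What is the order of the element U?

The identity element is W (its row matches the header).
U^1 = U
U^2 = U·U = M
U^3 = M·U = V
U^4 = V·U = W
The first power of U equal to the identity is U^4, so ord(U) = 4.

4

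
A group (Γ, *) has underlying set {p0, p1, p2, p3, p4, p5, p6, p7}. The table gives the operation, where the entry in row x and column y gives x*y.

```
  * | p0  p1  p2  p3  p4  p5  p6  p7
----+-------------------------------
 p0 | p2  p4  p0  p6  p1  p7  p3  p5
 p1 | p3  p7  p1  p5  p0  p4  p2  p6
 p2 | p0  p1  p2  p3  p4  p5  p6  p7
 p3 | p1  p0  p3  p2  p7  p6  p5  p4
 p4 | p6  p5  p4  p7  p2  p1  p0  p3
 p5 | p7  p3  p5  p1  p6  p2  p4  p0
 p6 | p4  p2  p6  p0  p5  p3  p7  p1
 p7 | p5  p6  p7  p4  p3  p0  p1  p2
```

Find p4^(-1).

First locate the identity: row p2 matches the header, so p2 is the identity.
Scan row p4 for p2: p4*p4 = p2. Hence p4^(-1) = p4.

p4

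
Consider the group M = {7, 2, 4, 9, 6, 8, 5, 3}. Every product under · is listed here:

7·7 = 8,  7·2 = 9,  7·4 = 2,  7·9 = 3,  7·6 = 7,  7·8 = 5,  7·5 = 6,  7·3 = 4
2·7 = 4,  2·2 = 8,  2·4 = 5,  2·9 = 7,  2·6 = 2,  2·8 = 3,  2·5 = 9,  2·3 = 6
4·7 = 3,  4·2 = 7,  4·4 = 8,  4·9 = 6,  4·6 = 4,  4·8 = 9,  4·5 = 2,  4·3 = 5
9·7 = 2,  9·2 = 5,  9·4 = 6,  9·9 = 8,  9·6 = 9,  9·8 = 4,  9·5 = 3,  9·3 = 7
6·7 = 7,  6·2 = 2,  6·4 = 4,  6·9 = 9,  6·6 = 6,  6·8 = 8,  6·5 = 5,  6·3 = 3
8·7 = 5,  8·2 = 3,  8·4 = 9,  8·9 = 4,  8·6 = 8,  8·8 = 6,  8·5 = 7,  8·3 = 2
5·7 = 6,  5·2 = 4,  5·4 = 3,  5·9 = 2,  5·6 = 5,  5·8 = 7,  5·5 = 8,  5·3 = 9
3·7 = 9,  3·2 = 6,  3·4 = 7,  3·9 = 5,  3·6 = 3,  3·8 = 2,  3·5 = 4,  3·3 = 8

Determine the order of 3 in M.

The identity element is 6 (its row matches the header).
3^1 = 3
3^2 = 3·3 = 8
3^3 = 8·3 = 2
3^4 = 2·3 = 6
The first power of 3 equal to the identity is 3^4, so ord(3) = 4.

4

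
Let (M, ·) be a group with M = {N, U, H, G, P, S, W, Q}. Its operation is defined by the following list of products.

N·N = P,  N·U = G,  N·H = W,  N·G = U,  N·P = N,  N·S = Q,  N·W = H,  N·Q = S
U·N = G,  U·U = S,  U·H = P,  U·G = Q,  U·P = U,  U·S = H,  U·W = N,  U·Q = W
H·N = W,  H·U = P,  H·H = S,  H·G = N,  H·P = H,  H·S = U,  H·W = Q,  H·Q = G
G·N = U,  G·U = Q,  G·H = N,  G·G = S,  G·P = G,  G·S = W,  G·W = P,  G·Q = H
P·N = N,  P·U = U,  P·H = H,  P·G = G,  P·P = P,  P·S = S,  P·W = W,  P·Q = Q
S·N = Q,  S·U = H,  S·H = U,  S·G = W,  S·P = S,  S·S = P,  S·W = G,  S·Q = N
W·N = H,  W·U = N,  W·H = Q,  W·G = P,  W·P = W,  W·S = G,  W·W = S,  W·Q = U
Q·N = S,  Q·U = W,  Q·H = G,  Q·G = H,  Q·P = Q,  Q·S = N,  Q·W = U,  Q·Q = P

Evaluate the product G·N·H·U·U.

S

G·N = U
U·H = P
P·U = U
U·U = S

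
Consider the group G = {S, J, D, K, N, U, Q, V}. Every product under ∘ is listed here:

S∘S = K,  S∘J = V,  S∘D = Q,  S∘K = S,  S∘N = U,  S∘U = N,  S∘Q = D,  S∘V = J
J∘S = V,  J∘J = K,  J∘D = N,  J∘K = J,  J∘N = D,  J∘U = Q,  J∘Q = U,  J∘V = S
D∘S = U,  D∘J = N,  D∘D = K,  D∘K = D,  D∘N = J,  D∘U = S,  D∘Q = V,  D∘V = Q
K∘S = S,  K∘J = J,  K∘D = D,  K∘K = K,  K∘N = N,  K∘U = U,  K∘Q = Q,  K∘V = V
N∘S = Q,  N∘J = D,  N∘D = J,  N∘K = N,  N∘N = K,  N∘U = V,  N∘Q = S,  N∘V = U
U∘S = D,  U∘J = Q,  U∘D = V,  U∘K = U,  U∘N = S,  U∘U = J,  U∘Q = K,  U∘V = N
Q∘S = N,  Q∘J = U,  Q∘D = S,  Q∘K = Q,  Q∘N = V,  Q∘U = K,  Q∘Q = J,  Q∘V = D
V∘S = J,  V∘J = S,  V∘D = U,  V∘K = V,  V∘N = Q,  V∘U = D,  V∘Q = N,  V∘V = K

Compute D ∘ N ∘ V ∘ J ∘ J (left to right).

D ∘ N = J
J ∘ V = S
S ∘ J = V
V ∘ J = S

S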